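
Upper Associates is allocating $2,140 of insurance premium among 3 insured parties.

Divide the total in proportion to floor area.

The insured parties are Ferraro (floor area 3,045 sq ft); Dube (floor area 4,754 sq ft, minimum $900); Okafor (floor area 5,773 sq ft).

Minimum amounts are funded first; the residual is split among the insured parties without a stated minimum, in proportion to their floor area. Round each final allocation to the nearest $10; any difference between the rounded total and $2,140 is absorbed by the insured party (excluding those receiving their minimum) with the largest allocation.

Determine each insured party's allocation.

Fund the minimums — Dube $900. Remaining pool $1,240.
Remaining pool split over remaining floor area 8,818: Ferraro 428.19 → $430; Okafor 811.81 → $810.

Ferraro: $430; Dube: $900; Okafor: $810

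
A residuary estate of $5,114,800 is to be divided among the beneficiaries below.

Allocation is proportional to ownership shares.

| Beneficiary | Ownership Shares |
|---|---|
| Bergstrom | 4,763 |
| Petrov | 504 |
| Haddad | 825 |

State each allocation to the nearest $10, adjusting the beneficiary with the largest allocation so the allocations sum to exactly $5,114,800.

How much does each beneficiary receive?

Bergstrom: $3,998,990; Petrov: $423,150; Haddad: $692,660

Ownership shares total: 6,092.
Pro-rata amounts: Bergstrom 4,763/6,092 × $5,114,800 = 3,998,981.02; Petrov 504/6,092 × $5,114,800 = 423,154.83; Haddad 825/6,092 × $5,114,800 = 692,664.15.
Rounded to nearest $10: Bergstrom $3,998,980; Petrov $423,150; Haddad $692,660. Sum = $5,114,790.
Difference $5,114,800 − $5,114,790 = +$10 applied to largest allocation (Bergstrom): Bergstrom becomes $3,998,990.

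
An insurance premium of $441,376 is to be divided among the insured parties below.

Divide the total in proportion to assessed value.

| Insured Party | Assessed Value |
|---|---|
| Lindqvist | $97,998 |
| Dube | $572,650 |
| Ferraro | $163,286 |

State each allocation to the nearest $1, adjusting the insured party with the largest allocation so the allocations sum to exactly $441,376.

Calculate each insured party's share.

Lindqvist: $51,867; Dube: $303,087; Ferraro: $86,422

Sum of assessed value: 833,934.
Pro-rata amounts: Lindqvist 97,998/833,934 × $441,376 = 51,867.37; Dube 572,650/833,934 × $441,376 = 303,086.30; Ferraro 163,286/833,934 × $441,376 = 86,422.33.
At nearest $1: Lindqvist $51,867; Dube $303,086; Ferraro $86,422. Sum = $441,375.
Difference $441,376 − $441,375 = +$1 applied to largest allocation (Dube): Dube becomes $303,087.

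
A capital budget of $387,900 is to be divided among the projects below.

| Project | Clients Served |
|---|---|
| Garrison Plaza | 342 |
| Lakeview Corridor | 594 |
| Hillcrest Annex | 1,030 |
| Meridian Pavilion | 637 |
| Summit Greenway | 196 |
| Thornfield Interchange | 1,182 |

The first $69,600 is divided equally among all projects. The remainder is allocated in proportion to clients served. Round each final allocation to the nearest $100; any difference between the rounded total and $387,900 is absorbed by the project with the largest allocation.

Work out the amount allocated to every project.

First tranche $69,600 split equally: $11,600 each.
Remainder $318,300 by clients served (total 3,981): Garrison Plaza 27,344.54 → $27,300; Lakeview Corridor 47,493.14 → $47,500; Hillcrest Annex 82,353.43 → $82,400; Meridian Pavilion 50,931.20 → $50,900; Summit Greenway 15,671.14 → $15,700; Thornfield Interchange 94,506.56 → $94,500.
Totals: Garrison Plaza $11,600 + $27,300 = $38,900; Lakeview Corridor $11,600 + $47,500 = $59,100; Hillcrest Annex $11,600 + $82,400 = $94,000; Meridian Pavilion $11,600 + $50,900 = $62,500; Summit Greenway $11,600 + $15,700 = $27,300; Thornfield Interchange $11,600 + $94,500 = $106,100.

Garrison Plaza: $38,900 | Lakeview Corridor: $59,100 | Hillcrest Annex: $94,000 | Meridian Pavilion: $62,500 | Summit Greenway: $27,300 | Thornfield Interchange: $106,100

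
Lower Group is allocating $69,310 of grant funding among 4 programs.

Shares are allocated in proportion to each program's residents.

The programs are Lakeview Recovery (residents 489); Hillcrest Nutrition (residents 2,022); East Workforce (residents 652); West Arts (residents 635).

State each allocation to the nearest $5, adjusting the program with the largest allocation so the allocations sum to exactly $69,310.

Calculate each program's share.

Lakeview Recovery: $8,925 | Hillcrest Nutrition: $36,895 | East Workforce: $11,900 | West Arts: $11,590

Sum of residents: 3,798.
Raw shares: Lakeview Recovery 489/3,798 × $69,310 = 8,923.80; Hillcrest Nutrition 2,022/3,798 × $69,310 = 36,899.64; East Workforce 652/3,798 × $69,310 = 11,898.40; West Arts 635/3,798 × $69,310 = 11,588.16.
At nearest $5: Lakeview Recovery $8,925; Hillcrest Nutrition $36,900; East Workforce $11,900; West Arts $11,590. Sum = $69,315.
Difference $69,310 − $69,315 = −$5 applied to largest allocation (Hillcrest Nutrition): Hillcrest Nutrition becomes $36,895.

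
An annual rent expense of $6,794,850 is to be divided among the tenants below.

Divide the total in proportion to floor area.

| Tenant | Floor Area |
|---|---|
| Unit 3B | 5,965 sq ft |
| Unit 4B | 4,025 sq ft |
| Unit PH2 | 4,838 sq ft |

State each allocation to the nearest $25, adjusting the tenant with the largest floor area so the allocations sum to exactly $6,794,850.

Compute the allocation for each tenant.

Unit 3B: $2,733,450; Unit 4B: $1,844,425; Unit PH2: $2,216,975

Sum of floor area: 14,828.
Unrounded shares: Unit 3B 5,965/14,828 × $6,794,850 = 2,733,428.67; Unit 4B 4,025/14,828 × $6,794,850 = 1,844,434.26; Unit PH2 4,838/14,828 × $6,794,850 = 2,216,987.07.
At nearest $25: Unit 3B $2,733,425; Unit 4B $1,844,425; Unit PH2 $2,216,975. Sum = $6,794,825.
Difference $6,794,850 − $6,794,825 = +$25 applied to largest floor area (Unit 3B): Unit 3B becomes $2,733,450.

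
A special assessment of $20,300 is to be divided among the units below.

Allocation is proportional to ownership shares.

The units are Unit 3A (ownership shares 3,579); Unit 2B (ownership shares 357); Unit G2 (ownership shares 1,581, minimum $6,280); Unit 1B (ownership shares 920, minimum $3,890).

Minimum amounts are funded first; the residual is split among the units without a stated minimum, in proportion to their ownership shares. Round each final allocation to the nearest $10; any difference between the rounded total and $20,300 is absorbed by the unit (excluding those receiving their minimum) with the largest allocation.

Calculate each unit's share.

Guaranteed amounts: Unit G2 $6,280; Unit 1B $3,890. Balance $10,130.
Balance split over remaining ownership shares 3,936: Unit 3A 9,211.20 → $9,210; Unit 2B 918.80 → $920.

Unit 3A: $9,210; Unit 2B: $920; Unit G2: $6,280; Unit 1B: $3,890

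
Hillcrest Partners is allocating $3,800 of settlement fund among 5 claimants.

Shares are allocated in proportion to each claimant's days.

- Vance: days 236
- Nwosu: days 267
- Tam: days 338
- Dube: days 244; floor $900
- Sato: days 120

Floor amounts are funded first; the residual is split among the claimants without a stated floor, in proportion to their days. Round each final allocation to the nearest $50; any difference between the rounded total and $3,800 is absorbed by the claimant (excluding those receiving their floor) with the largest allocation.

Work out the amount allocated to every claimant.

Vance: $700 · Nwosu: $800 · Tam: $1,050 · Dube: $900 · Sato: $350

Fund the minimums — Dube $900. Residual $2,900.
Residual split over remaining days 961: Vance 712.17 → $700; Nwosu 805.72 → $800; Tam 1,019.98 → $1,000; Sato 362.12 → $350.
Rounding difference +$50 applied to Tam → $1,050.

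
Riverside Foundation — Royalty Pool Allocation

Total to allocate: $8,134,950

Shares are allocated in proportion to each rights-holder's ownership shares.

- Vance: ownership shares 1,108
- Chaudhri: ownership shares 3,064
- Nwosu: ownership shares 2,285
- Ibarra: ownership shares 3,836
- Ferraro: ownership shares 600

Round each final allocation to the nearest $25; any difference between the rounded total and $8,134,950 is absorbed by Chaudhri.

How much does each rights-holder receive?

Ownership shares total: 10,893.
Raw shares: Vance 1,108/10,893 × $8,134,950 = 827,460.26; Chaudhri 3,064/10,893 × $8,134,950 = 2,288,211.40; Nwosu 2,285/10,893 × $8,134,950 = 1,706,450.08; Ibarra 3,836/10,893 × $8,134,950 = 2,864,745.08; Ferraro 600/10,893 × $8,134,950 = 448,083.17.
After rounding ($25): Vance $827,450; Chaudhri $2,288,200; Nwosu $1,706,450; Ibarra $2,864,750; Ferraro $448,075. Sum = $8,134,925.
Difference $8,134,950 − $8,134,925 = +$25 applied to Chaudhri: Chaudhri becomes $2,288,225.

Vance: $827,450 | Chaudhri: $2,288,225 | Nwosu: $1,706,450 | Ibarra: $2,864,750 | Ferraro: $448,075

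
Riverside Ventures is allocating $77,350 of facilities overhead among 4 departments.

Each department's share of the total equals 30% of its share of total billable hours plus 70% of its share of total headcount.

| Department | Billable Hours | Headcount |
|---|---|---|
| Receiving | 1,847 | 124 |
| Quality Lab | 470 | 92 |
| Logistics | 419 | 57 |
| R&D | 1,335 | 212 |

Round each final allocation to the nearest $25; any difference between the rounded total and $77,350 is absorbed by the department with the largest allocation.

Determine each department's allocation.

Billable hours total 4,071; headcount total 485.
Combined weights (30% billable hours + 70% headcount): Receiving 0.3151; Quality Lab 0.1674; Logistics 0.1131; R&D 0.4044.
Raw shares: Receiving 24,371.29; Quality Lab 12,949.84; Logistics 8,751.76; R&D 31,277.10.
Rounded to nearest $25: Receiving $24,375; Quality Lab $12,950; Logistics $8,750; R&D $31,275. Sum = $77,350.
Rounded total matches; no reconciliation needed.

Receiving: $24,375 · Quality Lab: $12,950 · Logistics: $8,750 · R&D: $31,275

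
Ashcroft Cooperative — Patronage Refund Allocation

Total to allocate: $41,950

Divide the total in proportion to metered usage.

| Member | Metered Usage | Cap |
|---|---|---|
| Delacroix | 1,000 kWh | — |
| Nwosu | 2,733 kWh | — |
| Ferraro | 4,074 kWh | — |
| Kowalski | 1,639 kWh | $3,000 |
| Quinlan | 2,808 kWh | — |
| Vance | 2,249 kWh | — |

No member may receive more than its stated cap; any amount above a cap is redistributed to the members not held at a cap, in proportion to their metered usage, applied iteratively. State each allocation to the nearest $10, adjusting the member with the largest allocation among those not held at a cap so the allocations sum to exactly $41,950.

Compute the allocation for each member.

Combined metered usage = 14,503.
Unconstrained shares: Delacroix 2,892.50; Nwosu 7,905.22; Ferraro 11,784.07; Kowalski 4,740.82; Quinlan 8,122.15; Vance 6,505.24.
Cap binds for Kowalski ($3,000); remaining pool $38,950 reallocated over remaining metered usage 12,864.
Shares after redistribution: Delacroix 3,027.83 → $3,030; Nwosu 8,275.06 → $8,280; Ferraro 12,335.38 → $12,340; Quinlan 8,502.15 → $8,500; Vance 6,809.59 → $6,810.
Rounding difference −$10 applied to Ferraro → $12,330.

Delacroix: $3,030 · Nwosu: $8,280 · Ferraro: $12,330 · Kowalski: $3,000 · Quinlan: $8,500 · Vance: $6,810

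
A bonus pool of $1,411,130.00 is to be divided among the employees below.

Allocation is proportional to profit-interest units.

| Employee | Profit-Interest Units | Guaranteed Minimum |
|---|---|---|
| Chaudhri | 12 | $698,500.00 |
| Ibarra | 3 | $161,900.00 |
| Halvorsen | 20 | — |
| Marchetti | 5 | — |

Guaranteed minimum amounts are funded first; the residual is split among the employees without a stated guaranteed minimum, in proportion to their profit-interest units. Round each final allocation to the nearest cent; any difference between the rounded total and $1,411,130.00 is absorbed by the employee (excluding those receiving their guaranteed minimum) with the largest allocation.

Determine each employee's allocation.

Chaudhri: $698,500.00 · Ibarra: $161,900.00 · Halvorsen: $440,584.00 · Marchetti: $110,146.00

Guaranteed amounts: Chaudhri $698,500.00; Ibarra $161,900.00. Residual $550,730.00.
Residual split over remaining profit-interest units 25: Halvorsen 440,584.0000 → $440,584.00; Marchetti 110,146.0000 → $110,146.00.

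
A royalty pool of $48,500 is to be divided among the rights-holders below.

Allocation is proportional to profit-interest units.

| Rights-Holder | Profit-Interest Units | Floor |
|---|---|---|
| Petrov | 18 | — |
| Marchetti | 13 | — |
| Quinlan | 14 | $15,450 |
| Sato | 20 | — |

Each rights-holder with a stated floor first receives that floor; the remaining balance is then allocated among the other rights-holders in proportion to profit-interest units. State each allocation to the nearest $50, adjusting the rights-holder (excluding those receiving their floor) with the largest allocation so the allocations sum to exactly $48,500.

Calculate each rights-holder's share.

Petrov: $11,650 | Marchetti: $8,400 | Quinlan: $15,450 | Sato: $13,000

Minimums first: Quinlan $15,450. Residual $33,050.
Residual split over remaining profit-interest units 51: Petrov 11,664.71 → $11,650; Marchetti 8,424.51 → $8,400; Sato 12,960.78 → $12,950.
Rounding difference +$50 applied to Sato → $13,000.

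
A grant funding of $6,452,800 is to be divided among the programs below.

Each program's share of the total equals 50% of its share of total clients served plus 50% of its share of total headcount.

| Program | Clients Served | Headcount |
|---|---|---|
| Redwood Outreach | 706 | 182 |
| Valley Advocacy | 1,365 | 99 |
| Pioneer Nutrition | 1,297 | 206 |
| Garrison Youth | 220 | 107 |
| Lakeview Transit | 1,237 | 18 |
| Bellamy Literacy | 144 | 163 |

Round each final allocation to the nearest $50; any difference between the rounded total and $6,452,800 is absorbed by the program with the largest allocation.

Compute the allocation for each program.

Redwood Outreach: $1,216,100 | Valley Advocacy: $1,298,450 | Pioneer Nutrition: $1,699,700 | Garrison Youth: $588,300 | Lakeview Transit: $878,150 | Bellamy Literacy: $772,100

Totals — clients served 4,969, headcount 775.
Blended shares (50% clients served + 50% headcount): Redwood Outreach 0.1885; Valley Advocacy 0.2012; Pioneer Nutrition 0.2634; Garrison Youth 0.0912; Lakeview Transit 0.1361; Bellamy Literacy 0.1197.
Unrounded shares: Redwood Outreach 1,216,093.43; Valley Advocacy 1,298,448.85; Pioneer Nutrition 1,699,747.42; Garrison Youth 588,298.61; Lakeview Transit 878,126.89; Bellamy Literacy 772,084.79.
Rounded to nearest $50: Redwood Outreach $1,216,100; Valley Advocacy $1,298,450; Pioneer Nutrition $1,699,750; Garrison Youth $588,300; Lakeview Transit $878,150; Bellamy Literacy $772,100. Sum = $6,452,850.
Difference $6,452,800 − $6,452,850 = −$50 applied to largest allocation (Pioneer Nutrition): Pioneer Nutrition becomes $1,699,700.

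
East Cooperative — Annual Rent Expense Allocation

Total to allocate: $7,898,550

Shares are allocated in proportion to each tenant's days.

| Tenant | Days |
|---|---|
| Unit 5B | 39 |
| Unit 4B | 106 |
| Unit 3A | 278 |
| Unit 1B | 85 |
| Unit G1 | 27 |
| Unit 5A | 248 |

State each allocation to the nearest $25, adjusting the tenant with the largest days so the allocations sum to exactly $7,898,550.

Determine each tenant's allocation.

Total days = 783.
Unrounded shares: Unit 5B 39/783 × $7,898,550 = 393,414.37; Unit 4B 106/783 × $7,898,550 = 1,069,280.08; Unit 3A 278/783 × $7,898,550 = 2,804,338.31; Unit 1B 85/783 × $7,898,550 = 857,441.57; Unit G1 27/783 × $7,898,550 = 272,363.79; Unit 5A 248/783 × $7,898,550 = 2,501,711.88.
At nearest $25: Unit 5B $393,425; Unit 4B $1,069,275; Unit 3A $2,804,350; Unit 1B $857,450; Unit G1 $272,375; Unit 5A $2,501,700. Sum = $7,898,575.
Difference $7,898,550 − $7,898,575 = −$25 applied to largest days (Unit 3A): Unit 3A becomes $2,804,325.

Unit 5B: $393,425; Unit 4B: $1,069,275; Unit 3A: $2,804,325; Unit 1B: $857,450; Unit G1: $272,375; Unit 5A: $2,501,700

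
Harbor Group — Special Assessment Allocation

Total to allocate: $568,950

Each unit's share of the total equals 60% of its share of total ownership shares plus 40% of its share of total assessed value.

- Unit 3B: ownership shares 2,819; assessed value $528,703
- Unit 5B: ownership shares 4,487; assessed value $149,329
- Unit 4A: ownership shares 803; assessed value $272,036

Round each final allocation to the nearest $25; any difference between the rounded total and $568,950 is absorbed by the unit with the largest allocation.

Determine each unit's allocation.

Totals — ownership shares 8,109, assessed value 950,068.
Composite weights (60% ownership shares + 40% assessed value): Unit 3B 0.4312; Unit 5B 0.3949; Unit 4A 0.1739.
Unrounded shares: Unit 3B 245,319.24; Unit 5B 224,662.62; Unit 4A 98,968.14.
After rounding ($25): Unit 3B $245,325; Unit 5B $224,675; Unit 4A $98,975. Sum = $568,975.
Difference $568,950 − $568,975 = −$25 applied to largest allocation (Unit 3B): Unit 3B becomes $245,300.

Unit 3B: $245,300; Unit 5B: $224,675; Unit 4A: $98,975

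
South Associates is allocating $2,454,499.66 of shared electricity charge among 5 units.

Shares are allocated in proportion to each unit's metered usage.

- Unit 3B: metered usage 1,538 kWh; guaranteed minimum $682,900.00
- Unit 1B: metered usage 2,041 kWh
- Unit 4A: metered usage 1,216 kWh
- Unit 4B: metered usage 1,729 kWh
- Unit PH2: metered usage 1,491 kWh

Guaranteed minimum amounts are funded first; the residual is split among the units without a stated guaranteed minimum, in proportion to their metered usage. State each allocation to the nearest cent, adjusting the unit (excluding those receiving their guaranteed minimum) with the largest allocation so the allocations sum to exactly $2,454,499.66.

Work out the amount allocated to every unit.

Minimums first: Unit 3B $682,900.00. Residual $1,771,599.66.
Residual split over remaining metered usage 6,477: Unit 1B 558,257.6665 → $558,257.67; Unit 4A 332,602.3138 → $332,602.31; Unit 4B 472,918.91495 → $472,918.91; Unit PH2 407,820.7647 → $407,820.76.
Rounding difference +$0.01 applied to Unit 1B → $558,257.68.

Unit 3B: $682,900.00 · Unit 1B: $558,257.68 · Unit 4A: $332,602.31 · Unit 4B: $472,918.91 · Unit PH2: $407,820.76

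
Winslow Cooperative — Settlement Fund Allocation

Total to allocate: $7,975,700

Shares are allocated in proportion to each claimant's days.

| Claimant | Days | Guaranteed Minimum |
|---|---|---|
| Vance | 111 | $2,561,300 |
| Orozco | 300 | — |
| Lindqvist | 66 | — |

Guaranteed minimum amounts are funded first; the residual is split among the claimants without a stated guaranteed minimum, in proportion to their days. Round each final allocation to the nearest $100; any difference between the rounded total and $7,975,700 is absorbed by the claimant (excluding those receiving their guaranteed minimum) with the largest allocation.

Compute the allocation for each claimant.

Vance: $2,561,300; Orozco: $4,438,000; Lindqvist: $976,400

Fund the minimums — Vance $2,561,300. Remaining pool $5,414,400.
Remaining pool split over remaining days 366: Orozco 4,438,032.79 → $4,438,000; Lindqvist 976,367.21 → $976,400.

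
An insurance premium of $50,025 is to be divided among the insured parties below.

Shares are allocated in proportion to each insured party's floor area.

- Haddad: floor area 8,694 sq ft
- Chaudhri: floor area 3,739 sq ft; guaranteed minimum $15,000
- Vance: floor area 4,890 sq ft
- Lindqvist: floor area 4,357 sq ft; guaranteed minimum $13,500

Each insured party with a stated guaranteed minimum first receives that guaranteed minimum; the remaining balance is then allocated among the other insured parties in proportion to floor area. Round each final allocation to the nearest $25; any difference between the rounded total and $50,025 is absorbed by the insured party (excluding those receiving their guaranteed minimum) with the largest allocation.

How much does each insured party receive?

Haddad: $13,775 · Chaudhri: $15,000 · Vance: $7,750 · Lindqvist: $13,500

Fund the minimums — Chaudhri $15,000; Lindqvist $13,500. Residual $21,525.
Residual split over remaining floor area 13,584: Haddad 13,776.38 → $13,775; Vance 7,748.62 → $7,750.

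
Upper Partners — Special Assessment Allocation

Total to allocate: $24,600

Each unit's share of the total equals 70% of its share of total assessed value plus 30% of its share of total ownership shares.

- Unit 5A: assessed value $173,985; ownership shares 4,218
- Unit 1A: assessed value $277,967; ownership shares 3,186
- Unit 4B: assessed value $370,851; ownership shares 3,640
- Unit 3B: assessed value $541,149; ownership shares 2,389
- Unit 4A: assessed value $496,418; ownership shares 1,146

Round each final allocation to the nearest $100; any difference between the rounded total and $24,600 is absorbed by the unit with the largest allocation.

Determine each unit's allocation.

Unit 5A: $3,700 · Unit 1A: $4,200 · Unit 4B: $5,300 · Unit 3B: $6,200 · Unit 4A: $5,200

Assessed value total 1,860,370; ownership shares total 14,579.
Combined weights (70% assessed value + 30% ownership shares): Unit 5A 0.1523; Unit 1A 0.1702; Unit 4B 0.2144; Unit 3B 0.2528; Unit 4A 0.2104.
Proportional shares: Unit 5A 3,745.63; Unit 1A 4,185.70; Unit 4B 5,275.28; Unit 3B 6,218.33; Unit 4A 5,175.07.
At nearest $100: Unit 5A $3,700; Unit 1A $4,200; Unit 4B $5,300; Unit 3B $6,200; Unit 4A $5,200. Sum = $24,600.
Sum already equals the total — no adjustment.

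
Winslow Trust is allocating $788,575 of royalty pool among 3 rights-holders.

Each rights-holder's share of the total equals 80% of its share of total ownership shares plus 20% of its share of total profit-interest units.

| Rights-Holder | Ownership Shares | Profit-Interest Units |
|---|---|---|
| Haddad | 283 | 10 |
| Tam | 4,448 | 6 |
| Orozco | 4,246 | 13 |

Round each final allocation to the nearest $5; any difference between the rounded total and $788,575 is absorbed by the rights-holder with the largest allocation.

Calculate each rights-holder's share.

Totals — ownership shares 8,977, profit-interest units 29.
Combined weights (80% ownership shares + 20% profit-interest units): Haddad 0.0942; Tam 0.4378; Orozco 0.4680.
Raw shares: Haddad 74,272.35; Tam 345,214.55; Orozco 369,088.10.
Rounded to nearest $5: Haddad $74,270; Tam $345,215; Orozco $369,090. Sum = $788,575.
Rounded total matches; no reconciliation needed.

Haddad: $74,270; Tam: $345,215; Orozco: $369,090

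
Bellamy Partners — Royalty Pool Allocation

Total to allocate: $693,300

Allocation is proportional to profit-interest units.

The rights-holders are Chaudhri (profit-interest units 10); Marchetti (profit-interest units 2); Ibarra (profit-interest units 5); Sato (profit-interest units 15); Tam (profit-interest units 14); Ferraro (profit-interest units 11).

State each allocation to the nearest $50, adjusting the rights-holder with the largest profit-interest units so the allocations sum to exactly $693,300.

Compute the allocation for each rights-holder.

Chaudhri: $121,650; Marchetti: $24,350; Ibarra: $60,800; Sato: $182,400; Tam: $170,300; Ferraro: $133,800

Profit-interest units total: 57.
Raw shares: Chaudhri 10/57 × $693,300 = 121,631.58; Marchetti 2/57 × $693,300 = 24,326.32; Ibarra 5/57 × $693,300 = 60,815.79; Sato 15/57 × $693,300 = 182,447.37; Tam 14/57 × $693,300 = 170,284.21; Ferraro 11/57 × $693,300 = 133,794.74.
At nearest $50: Chaudhri $121,650; Marchetti $24,350; Ibarra $60,800; Sato $182,450; Tam $170,300; Ferraro $133,800. Sum = $693,350.
Difference $693,300 − $693,350 = −$50 applied to largest profit-interest units (Sato): Sato becomes $182,400.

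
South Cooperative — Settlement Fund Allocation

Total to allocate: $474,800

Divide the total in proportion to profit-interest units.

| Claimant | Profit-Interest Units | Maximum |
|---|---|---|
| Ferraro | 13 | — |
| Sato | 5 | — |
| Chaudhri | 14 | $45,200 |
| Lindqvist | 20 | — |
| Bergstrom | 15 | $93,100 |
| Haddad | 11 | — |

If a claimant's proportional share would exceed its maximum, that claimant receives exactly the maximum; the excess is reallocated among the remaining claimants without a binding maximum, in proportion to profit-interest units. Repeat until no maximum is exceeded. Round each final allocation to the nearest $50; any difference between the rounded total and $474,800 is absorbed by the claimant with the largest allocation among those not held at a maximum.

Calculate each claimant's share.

Ferraro: $89,300 | Sato: $34,350 | Chaudhri: $45,200 | Lindqvist: $137,300 | Bergstrom: $93,100 | Haddad: $75,550

Combined profit-interest units = 78.
Proportional shares (ignoring caps): Ferraro 79,133.33; Sato 30,435.90; Chaudhri 85,220.51; Lindqvist 121,743.59; Bergstrom 91,307.69; Haddad 66,958.97.
Cap binds for Chaudhri ($45,200); balance $429,600 reallocated over remaining profit-interest units 64.
Cap binds for Bergstrom ($93,100); balance $336,500 reallocated over remaining profit-interest units 49.
Remaining shares: Ferraro 89,275.51 → $89,300; Sato 34,336.73 → $34,350; Lindqvist 137,346.94 → $137,350; Haddad 75,540.82 → $75,550.
Rounding difference −$50 applied to Lindqvist → $137,300.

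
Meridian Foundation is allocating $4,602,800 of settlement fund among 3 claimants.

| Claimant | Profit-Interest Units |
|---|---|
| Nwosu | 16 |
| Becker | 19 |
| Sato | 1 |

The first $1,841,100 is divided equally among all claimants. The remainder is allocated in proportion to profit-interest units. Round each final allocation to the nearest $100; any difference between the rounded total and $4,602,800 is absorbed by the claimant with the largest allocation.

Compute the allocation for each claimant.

Nwosu: $1,841,100 · Becker: $2,071,300 · Sato: $690,400

Equal tier: $1,841,100 ÷ 3 = $613,700 apiece.
Remainder $2,761,700 by profit-interest units (total 36): Nwosu 1,227,422.22 → $1,227,400; Becker 1,457,563.89 → $1,457,600; Sato 76,713.89 → $76,700.
Totals: Nwosu $613,700 + $1,227,400 = $1,841,100; Becker $613,700 + $1,457,600 = $2,071,300; Sato $613,700 + $76,700 = $690,400.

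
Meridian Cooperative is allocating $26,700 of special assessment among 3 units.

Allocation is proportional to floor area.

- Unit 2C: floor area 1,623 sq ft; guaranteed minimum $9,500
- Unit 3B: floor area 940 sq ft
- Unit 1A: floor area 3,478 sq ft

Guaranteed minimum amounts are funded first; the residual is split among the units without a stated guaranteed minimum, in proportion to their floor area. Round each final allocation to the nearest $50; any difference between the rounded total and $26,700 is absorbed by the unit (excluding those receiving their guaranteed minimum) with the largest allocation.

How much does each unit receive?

Unit 2C: $9,500; Unit 3B: $3,650; Unit 1A: $13,550

Fund the minimums — Unit 2C $9,500. Remaining pool $17,200.
Remaining pool split over remaining floor area 4,418: Unit 3B 3,659.57 → $3,650; Unit 1A 13,540.43 → $13,550.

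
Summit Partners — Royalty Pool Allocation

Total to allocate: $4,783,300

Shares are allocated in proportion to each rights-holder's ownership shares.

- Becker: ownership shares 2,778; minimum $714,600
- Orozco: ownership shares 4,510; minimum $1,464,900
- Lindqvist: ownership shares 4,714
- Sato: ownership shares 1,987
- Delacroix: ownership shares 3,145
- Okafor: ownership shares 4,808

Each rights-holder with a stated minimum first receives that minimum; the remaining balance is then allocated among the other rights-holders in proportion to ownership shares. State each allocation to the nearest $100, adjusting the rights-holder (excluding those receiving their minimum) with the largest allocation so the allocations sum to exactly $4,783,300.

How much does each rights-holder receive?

Minimums first: Becker $714,600; Orozco $1,464,900. Residual $2,603,800.
Residual split over remaining ownership shares 14,654: Lindqvist 837,608.38 → $837,600; Sato 353,060.64 → $353,100; Delacroix 558,820.19 → $558,800; Okafor 854,310.80 → $854,300.

Becker: $714,600 | Orozco: $1,464,900 | Lindqvist: $837,600 | Sato: $353,100 | Delacroix: $558,800 | Okafor: $854,300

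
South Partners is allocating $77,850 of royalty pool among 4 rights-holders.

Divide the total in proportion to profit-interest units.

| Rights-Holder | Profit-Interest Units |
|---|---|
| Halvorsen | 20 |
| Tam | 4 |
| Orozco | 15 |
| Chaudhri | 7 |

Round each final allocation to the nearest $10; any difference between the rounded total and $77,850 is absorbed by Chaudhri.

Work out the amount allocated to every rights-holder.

Halvorsen: $33,850 · Tam: $6,770 · Orozco: $25,390 · Chaudhri: $11,840

Combined profit-interest units = 46.
Unrounded shares: Halvorsen 20/46 × $77,850 = 33,847.83; Tam 4/46 × $77,850 = 6,769.57; Orozco 15/46 × $77,850 = 25,385.87; Chaudhri 7/46 × $77,850 = 11,846.74.
At nearest $10: Halvorsen $33,850; Tam $6,770; Orozco $25,390; Chaudhri $11,850. Sum = $77,860.
Difference $77,850 − $77,860 = −$10 applied to Chaudhri: Chaudhri becomes $11,840.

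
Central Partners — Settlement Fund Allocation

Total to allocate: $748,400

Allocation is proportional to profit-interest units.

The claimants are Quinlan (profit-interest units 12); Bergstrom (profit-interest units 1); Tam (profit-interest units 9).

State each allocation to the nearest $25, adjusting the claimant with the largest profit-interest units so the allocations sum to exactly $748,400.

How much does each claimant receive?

Quinlan: $408,200 | Bergstrom: $34,025 | Tam: $306,175

Combined profit-interest units = 22.
Unrounded shares: Quinlan 12/22 × $748,400 = 408,218.18; Bergstrom 1/22 × $748,400 = 34,018.18; Tam 9/22 × $748,400 = 306,163.64.
Rounded to nearest $25: Quinlan $408,225; Bergstrom $34,025; Tam $306,175. Sum = $748,425.
Difference $748,400 − $748,425 = −$25 applied to largest profit-interest units (Quinlan): Quinlan becomes $408,200.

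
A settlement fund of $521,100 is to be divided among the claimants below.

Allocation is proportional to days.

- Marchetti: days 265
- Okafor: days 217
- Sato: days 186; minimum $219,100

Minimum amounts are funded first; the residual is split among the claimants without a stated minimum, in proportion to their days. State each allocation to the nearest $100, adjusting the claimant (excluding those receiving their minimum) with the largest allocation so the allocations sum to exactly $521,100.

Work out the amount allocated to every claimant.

Marchetti: $166,000 | Okafor: $136,000 | Sato: $219,100

Minimums first: Sato $219,100. Residual $302,000.
Residual split over remaining days 482: Marchetti 166,037.34 → $166,000; Okafor 135,962.66 → $136,000.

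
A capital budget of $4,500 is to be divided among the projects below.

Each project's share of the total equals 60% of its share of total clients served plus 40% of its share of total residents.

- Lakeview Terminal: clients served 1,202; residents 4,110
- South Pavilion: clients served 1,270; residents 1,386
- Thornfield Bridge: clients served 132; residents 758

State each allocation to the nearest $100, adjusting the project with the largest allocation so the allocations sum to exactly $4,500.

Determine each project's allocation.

Clients served total 2,604; residents total 6,254.
Blended shares (60% clients served + 40% residents): Lakeview Terminal 0.5398; South Pavilion 0.3813; Thornfield Bridge 0.0789.
Proportional shares: Lakeview Terminal 2,429.24; South Pavilion 1,715.73; Thornfield Bridge 355.03.
Rounded to nearest $100: Lakeview Terminal $2,400; South Pavilion $1,700; Thornfield Bridge $400. Sum = $4,500.
Rounded total matches; no reconciliation needed.

Lakeview Terminal: $2,400; South Pavilion: $1,700; Thornfield Bridge: $400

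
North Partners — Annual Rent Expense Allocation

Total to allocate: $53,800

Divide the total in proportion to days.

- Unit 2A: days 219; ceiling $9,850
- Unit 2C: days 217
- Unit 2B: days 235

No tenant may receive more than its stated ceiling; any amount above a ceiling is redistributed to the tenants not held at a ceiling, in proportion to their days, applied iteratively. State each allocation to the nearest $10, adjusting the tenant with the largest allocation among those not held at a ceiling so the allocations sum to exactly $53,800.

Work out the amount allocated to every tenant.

Unit 2A: $9,850; Unit 2C: $21,100; Unit 2B: $22,850

Sum of days: 671.
Unconstrained shares: Unit 2A 17,559.17; Unit 2C 17,398.81; Unit 2B 18,842.03.
Capped: Unit 2A ($9,850); remaining pool $43,950 reallocated over remaining days 452.
Remaining shares: Unit 2C 21,099.89 → $21,100; Unit 2B 22,850.11 → $22,850.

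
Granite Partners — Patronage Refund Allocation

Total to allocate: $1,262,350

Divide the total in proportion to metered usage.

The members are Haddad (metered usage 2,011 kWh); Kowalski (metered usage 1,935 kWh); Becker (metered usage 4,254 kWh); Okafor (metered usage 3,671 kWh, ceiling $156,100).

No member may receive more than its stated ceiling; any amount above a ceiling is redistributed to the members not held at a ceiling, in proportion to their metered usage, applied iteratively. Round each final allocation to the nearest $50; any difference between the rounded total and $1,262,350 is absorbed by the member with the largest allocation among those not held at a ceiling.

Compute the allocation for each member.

Haddad: $271,300; Kowalski: $261,050; Becker: $573,900; Okafor: $156,100

Sum of metered usage: 11,871.
Proportional shares (ignoring caps): Haddad 213,847.68; Kowalski 205,765.92; Becker 452,366.01; Okafor 390,370.39.
Held at cap: Okafor ($156,100); residual $1,106,250 reallocated over remaining metered usage 8,200.
Redistributed shares: Haddad 271,301.07 → $271,300; Kowalski 261,048.02 → $261,050; Becker 573,900.91 → $573,900.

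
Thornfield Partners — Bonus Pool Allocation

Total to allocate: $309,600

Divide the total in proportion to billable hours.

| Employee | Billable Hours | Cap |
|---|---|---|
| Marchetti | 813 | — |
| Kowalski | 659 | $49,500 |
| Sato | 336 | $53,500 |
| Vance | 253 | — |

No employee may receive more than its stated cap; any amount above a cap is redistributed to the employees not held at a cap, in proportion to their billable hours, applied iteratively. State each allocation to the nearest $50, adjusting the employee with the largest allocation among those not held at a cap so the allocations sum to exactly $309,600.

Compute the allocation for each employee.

Sum of billable hours: 2,061.
Proportional shares (ignoring caps): Marchetti 122,127.51; Kowalski 98,993.89; Sato 50,473.36; Vance 38,005.24.
Capped: Kowalski ($49,500); residual $260,100 reallocated over remaining billable hours 1,402.
Capped: Sato ($53,500); residual $206,600 reallocated over remaining billable hours 1,066.
Redistributed shares: Marchetti 157,566.42 → $157,550; Vance 49,033.58 → $49,050.

Marchetti: $157,550 · Kowalski: $49,500 · Sato: $53,500 · Vance: $49,050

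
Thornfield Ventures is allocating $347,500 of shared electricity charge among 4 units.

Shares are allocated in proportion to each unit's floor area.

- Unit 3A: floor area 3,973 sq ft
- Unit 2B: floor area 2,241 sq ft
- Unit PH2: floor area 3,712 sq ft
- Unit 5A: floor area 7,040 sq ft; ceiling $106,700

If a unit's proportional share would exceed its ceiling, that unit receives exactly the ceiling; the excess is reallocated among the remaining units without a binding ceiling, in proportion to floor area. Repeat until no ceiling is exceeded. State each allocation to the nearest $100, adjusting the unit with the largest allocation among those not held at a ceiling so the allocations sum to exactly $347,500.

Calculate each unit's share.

Unit 3A: $96,300 | Unit 2B: $54,400 | Unit PH2: $90,100 | Unit 5A: $106,700

Combined floor area = 16,966.
Proportional shares (ignoring caps): Unit 3A 81,375.55; Unit 2B 45,900.48; Unit PH2 76,029.71; Unit 5A 144,194.27.
Capped: Unit 5A ($106,700); balance $240,800 reallocated over remaining floor area 9,926.
Redistributed shares: Unit 3A 96,383.07 → $96,400; Unit 2B 54,365.59 → $54,400; Unit PH2 90,051.34 → $90,100.
Rounding difference −$100 applied to Unit 3A → $96,300.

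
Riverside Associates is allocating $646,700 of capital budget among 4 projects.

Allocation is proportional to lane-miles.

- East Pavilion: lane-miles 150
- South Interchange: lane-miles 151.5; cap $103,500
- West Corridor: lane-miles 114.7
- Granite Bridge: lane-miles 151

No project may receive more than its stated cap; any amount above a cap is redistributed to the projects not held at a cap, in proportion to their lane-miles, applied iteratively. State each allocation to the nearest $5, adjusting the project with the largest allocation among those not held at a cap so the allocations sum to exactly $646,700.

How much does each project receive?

East Pavilion: $196,005; South Interchange: $103,500; West Corridor: $149,880; Granite Bridge: $197,315

Lane-miles total: 567.2.
Pro-rata shares before constraints: East Pavilion 171,024.33; South Interchange 172,734.57; West Corridor 130,776.60; Granite Bridge 172,164.49.
Capped: South Interchange ($103,500); balance $543,200 reallocated over remaining lane-miles 415.7.
Redistributed shares: East Pavilion 196,006.74 → $196,005; West Corridor 149,879.82 → $149,880; Granite Bridge 197,313.45 → $197,315.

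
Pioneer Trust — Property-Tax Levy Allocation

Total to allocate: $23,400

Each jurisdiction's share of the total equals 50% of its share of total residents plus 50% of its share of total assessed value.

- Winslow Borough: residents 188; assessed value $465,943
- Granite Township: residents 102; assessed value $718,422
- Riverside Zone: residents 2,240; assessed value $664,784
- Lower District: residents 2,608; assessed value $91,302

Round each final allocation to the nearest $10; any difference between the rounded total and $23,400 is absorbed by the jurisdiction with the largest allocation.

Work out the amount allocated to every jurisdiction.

Winslow Borough: $3,240 | Granite Township: $4,560 | Riverside Zone: $9,110 | Lower District: $6,490

Totals — residents 5,138, assessed value 1,940,451.
Blended shares (50% residents + 50% assessed value): Winslow Borough 0.1384; Granite Township 0.1950; Riverside Zone 0.3893; Lower District 0.2773.
Unrounded shares: Winslow Borough 3,237.52; Granite Township 4,564.01; Riverside Zone 9,109.15; Lower District 6,489.32.
After rounding ($10): Winslow Borough $3,240; Granite Township $4,560; Riverside Zone $9,110; Lower District $6,490. Sum = $23,400.
No rounding difference to absorb.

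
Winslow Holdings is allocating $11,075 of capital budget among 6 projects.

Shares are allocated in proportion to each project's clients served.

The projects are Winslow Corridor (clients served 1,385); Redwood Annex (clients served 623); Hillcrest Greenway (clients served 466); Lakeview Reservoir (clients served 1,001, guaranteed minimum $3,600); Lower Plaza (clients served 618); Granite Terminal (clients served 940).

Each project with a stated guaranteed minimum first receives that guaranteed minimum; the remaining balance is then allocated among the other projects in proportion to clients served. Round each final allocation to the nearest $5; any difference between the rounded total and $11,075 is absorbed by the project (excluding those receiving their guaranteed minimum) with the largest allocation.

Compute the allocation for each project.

Winslow Corridor: $2,565; Redwood Annex: $1,155; Hillcrest Greenway: $865; Lakeview Reservoir: $3,600; Lower Plaza: $1,145; Granite Terminal: $1,745

Guaranteed amounts: Lakeview Reservoir $3,600. Remaining pool $7,475.
Remaining pool split over remaining clients served 4,032: Winslow Corridor 2,567.68 → $2,570; Redwood Annex 1,154.99 → $1,155; Hillcrest Greenway 863.93 → $865; Lower Plaza 1,145.72 → $1,145; Granite Terminal 1,742.68 → $1,745.
Rounding difference −$5 applied to Winslow Corridor → $2,565.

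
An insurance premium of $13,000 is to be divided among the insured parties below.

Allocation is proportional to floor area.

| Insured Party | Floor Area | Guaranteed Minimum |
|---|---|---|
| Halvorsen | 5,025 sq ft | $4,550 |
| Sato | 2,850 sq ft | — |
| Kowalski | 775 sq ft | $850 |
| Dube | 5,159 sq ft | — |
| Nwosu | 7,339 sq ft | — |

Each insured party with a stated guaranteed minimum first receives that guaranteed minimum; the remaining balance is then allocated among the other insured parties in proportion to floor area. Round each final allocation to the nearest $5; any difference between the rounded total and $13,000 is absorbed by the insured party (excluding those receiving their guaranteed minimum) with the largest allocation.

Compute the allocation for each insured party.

Minimums first: Halvorsen $4,550; Kowalski $850. Residual $7,600.
Residual split over remaining floor area 15,348: Sato 1,411.26 → $1,410; Dube 2,554.63 → $2,555; Nwosu 3,634.12 → $3,635.

Halvorsen: $4,550 · Sato: $1,410 · Kowalski: $850 · Dube: $2,555 · Nwosu: $3,635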